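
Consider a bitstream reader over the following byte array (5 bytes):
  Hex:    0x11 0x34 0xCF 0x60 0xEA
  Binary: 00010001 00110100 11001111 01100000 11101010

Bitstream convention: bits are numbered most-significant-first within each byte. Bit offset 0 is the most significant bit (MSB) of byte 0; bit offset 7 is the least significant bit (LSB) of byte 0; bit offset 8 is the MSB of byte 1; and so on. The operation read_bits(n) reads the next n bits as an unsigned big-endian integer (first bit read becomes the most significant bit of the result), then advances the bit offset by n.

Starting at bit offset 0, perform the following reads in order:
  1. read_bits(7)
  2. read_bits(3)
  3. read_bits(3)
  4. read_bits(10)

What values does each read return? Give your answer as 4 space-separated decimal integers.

Answer: 8 4 6 615

Derivation:
Read 1: bits[0:7] width=7 -> value=8 (bin 0001000); offset now 7 = byte 0 bit 7; 33 bits remain
Read 2: bits[7:10] width=3 -> value=4 (bin 100); offset now 10 = byte 1 bit 2; 30 bits remain
Read 3: bits[10:13] width=3 -> value=6 (bin 110); offset now 13 = byte 1 bit 5; 27 bits remain
Read 4: bits[13:23] width=10 -> value=615 (bin 1001100111); offset now 23 = byte 2 bit 7; 17 bits remain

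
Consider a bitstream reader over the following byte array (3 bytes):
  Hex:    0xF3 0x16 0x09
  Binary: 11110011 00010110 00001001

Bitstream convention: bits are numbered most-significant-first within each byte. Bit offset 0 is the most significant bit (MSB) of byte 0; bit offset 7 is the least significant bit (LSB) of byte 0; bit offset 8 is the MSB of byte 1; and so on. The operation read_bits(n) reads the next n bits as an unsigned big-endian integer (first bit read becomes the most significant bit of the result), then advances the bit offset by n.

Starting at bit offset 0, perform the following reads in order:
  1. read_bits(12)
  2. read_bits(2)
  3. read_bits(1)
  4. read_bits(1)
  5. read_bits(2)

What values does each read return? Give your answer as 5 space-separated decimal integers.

Answer: 3889 1 1 0 0

Derivation:
Read 1: bits[0:12] width=12 -> value=3889 (bin 111100110001); offset now 12 = byte 1 bit 4; 12 bits remain
Read 2: bits[12:14] width=2 -> value=1 (bin 01); offset now 14 = byte 1 bit 6; 10 bits remain
Read 3: bits[14:15] width=1 -> value=1 (bin 1); offset now 15 = byte 1 bit 7; 9 bits remain
Read 4: bits[15:16] width=1 -> value=0 (bin 0); offset now 16 = byte 2 bit 0; 8 bits remain
Read 5: bits[16:18] width=2 -> value=0 (bin 00); offset now 18 = byte 2 bit 2; 6 bits remain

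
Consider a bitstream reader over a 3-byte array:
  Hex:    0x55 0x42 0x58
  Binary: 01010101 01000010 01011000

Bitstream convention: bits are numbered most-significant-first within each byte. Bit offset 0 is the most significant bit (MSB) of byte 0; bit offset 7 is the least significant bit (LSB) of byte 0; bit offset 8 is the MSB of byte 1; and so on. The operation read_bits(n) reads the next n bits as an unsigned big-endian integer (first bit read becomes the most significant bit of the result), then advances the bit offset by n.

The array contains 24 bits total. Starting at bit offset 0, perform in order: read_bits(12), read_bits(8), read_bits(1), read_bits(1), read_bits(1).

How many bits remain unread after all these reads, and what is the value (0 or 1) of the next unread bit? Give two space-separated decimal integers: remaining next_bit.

Answer: 1 0

Derivation:
Read 1: bits[0:12] width=12 -> value=1364 (bin 010101010100); offset now 12 = byte 1 bit 4; 12 bits remain
Read 2: bits[12:20] width=8 -> value=37 (bin 00100101); offset now 20 = byte 2 bit 4; 4 bits remain
Read 3: bits[20:21] width=1 -> value=1 (bin 1); offset now 21 = byte 2 bit 5; 3 bits remain
Read 4: bits[21:22] width=1 -> value=0 (bin 0); offset now 22 = byte 2 bit 6; 2 bits remain
Read 5: bits[22:23] width=1 -> value=0 (bin 0); offset now 23 = byte 2 bit 7; 1 bits remain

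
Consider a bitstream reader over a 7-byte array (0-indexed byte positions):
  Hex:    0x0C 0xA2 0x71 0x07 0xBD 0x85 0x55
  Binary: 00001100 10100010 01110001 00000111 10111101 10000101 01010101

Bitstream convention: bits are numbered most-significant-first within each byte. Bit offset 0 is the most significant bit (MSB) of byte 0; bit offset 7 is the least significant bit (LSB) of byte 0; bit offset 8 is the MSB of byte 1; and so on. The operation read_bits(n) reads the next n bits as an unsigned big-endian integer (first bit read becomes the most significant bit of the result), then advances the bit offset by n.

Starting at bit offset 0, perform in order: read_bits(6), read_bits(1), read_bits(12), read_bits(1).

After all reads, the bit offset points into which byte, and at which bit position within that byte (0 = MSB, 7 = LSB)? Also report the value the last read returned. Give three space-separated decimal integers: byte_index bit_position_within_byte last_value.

Read 1: bits[0:6] width=6 -> value=3 (bin 000011); offset now 6 = byte 0 bit 6; 50 bits remain
Read 2: bits[6:7] width=1 -> value=0 (bin 0); offset now 7 = byte 0 bit 7; 49 bits remain
Read 3: bits[7:19] width=12 -> value=1299 (bin 010100010011); offset now 19 = byte 2 bit 3; 37 bits remain
Read 4: bits[19:20] width=1 -> value=1 (bin 1); offset now 20 = byte 2 bit 4; 36 bits remain

Answer: 2 4 1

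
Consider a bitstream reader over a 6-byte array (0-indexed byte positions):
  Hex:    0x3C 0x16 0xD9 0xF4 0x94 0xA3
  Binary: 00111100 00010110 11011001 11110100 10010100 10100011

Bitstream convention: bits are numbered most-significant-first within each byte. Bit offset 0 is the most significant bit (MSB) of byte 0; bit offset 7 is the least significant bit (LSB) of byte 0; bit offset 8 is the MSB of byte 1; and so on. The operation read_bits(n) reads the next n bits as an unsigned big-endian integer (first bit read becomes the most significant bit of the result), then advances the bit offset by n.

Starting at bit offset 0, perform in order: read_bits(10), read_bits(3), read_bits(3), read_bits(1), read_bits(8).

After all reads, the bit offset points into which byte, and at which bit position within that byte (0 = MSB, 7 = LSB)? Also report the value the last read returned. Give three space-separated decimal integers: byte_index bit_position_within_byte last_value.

Answer: 3 1 179

Derivation:
Read 1: bits[0:10] width=10 -> value=240 (bin 0011110000); offset now 10 = byte 1 bit 2; 38 bits remain
Read 2: bits[10:13] width=3 -> value=2 (bin 010); offset now 13 = byte 1 bit 5; 35 bits remain
Read 3: bits[13:16] width=3 -> value=6 (bin 110); offset now 16 = byte 2 bit 0; 32 bits remain
Read 4: bits[16:17] width=1 -> value=1 (bin 1); offset now 17 = byte 2 bit 1; 31 bits remain
Read 5: bits[17:25] width=8 -> value=179 (bin 10110011); offset now 25 = byte 3 bit 1; 23 bits remain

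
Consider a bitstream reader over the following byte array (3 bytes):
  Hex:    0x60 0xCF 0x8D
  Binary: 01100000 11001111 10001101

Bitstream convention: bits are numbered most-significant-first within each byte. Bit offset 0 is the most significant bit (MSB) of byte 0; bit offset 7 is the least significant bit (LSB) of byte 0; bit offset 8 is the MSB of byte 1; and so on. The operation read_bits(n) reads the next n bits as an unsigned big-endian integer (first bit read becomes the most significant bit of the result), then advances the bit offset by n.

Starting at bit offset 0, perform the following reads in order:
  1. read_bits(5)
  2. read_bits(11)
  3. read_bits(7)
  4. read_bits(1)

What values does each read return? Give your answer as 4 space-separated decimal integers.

Answer: 12 207 70 1

Derivation:
Read 1: bits[0:5] width=5 -> value=12 (bin 01100); offset now 5 = byte 0 bit 5; 19 bits remain
Read 2: bits[5:16] width=11 -> value=207 (bin 00011001111); offset now 16 = byte 2 bit 0; 8 bits remain
Read 3: bits[16:23] width=7 -> value=70 (bin 1000110); offset now 23 = byte 2 bit 7; 1 bits remain
Read 4: bits[23:24] width=1 -> value=1 (bin 1); offset now 24 = byte 3 bit 0; 0 bits remain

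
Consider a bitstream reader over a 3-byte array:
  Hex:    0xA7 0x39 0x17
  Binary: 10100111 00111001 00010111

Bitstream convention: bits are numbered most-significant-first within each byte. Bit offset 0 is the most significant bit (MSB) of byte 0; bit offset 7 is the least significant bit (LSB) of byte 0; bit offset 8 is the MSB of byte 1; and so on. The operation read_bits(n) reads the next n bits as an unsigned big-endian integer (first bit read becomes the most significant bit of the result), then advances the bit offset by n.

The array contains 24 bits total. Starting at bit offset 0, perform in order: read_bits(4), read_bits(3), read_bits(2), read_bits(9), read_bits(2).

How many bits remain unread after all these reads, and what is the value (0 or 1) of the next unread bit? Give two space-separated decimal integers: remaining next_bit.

Answer: 4 0

Derivation:
Read 1: bits[0:4] width=4 -> value=10 (bin 1010); offset now 4 = byte 0 bit 4; 20 bits remain
Read 2: bits[4:7] width=3 -> value=3 (bin 011); offset now 7 = byte 0 bit 7; 17 bits remain
Read 3: bits[7:9] width=2 -> value=2 (bin 10); offset now 9 = byte 1 bit 1; 15 bits remain
Read 4: bits[9:18] width=9 -> value=228 (bin 011100100); offset now 18 = byte 2 bit 2; 6 bits remain
Read 5: bits[18:20] width=2 -> value=1 (bin 01); offset now 20 = byte 2 bit 4; 4 bits remain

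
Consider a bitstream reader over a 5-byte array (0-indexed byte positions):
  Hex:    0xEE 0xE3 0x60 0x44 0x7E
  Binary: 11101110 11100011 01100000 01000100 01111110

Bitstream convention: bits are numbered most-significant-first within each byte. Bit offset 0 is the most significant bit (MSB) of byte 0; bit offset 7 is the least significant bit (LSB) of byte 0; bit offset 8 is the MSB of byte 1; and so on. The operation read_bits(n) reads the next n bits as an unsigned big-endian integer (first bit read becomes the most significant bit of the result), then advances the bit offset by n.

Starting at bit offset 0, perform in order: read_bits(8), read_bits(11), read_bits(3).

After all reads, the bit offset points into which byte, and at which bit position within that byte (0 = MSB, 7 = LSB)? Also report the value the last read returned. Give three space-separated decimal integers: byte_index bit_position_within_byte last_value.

Read 1: bits[0:8] width=8 -> value=238 (bin 11101110); offset now 8 = byte 1 bit 0; 32 bits remain
Read 2: bits[8:19] width=11 -> value=1819 (bin 11100011011); offset now 19 = byte 2 bit 3; 21 bits remain
Read 3: bits[19:22] width=3 -> value=0 (bin 000); offset now 22 = byte 2 bit 6; 18 bits remain

Answer: 2 6 0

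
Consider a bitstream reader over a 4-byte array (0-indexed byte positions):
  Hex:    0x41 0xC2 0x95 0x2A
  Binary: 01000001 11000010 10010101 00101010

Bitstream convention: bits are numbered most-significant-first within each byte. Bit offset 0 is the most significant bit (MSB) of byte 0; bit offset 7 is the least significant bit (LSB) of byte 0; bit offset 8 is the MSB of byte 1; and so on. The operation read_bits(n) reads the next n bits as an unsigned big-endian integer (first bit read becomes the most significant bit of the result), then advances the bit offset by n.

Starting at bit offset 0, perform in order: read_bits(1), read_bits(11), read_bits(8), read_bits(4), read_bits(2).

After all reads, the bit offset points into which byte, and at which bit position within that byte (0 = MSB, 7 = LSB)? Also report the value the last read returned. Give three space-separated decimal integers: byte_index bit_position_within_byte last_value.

Read 1: bits[0:1] width=1 -> value=0 (bin 0); offset now 1 = byte 0 bit 1; 31 bits remain
Read 2: bits[1:12] width=11 -> value=1052 (bin 10000011100); offset now 12 = byte 1 bit 4; 20 bits remain
Read 3: bits[12:20] width=8 -> value=41 (bin 00101001); offset now 20 = byte 2 bit 4; 12 bits remain
Read 4: bits[20:24] width=4 -> value=5 (bin 0101); offset now 24 = byte 3 bit 0; 8 bits remain
Read 5: bits[24:26] width=2 -> value=0 (bin 00); offset now 26 = byte 3 bit 2; 6 bits remain

Answer: 3 2 0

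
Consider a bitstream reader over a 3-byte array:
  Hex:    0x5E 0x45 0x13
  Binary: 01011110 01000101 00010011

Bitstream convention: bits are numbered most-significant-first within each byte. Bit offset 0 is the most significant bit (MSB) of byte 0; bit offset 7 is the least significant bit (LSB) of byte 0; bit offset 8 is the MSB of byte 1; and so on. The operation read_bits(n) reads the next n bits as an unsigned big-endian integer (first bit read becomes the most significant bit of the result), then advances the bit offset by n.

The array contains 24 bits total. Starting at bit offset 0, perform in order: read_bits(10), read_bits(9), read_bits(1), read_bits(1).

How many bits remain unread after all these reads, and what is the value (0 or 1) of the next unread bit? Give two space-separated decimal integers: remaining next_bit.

Answer: 3 0

Derivation:
Read 1: bits[0:10] width=10 -> value=377 (bin 0101111001); offset now 10 = byte 1 bit 2; 14 bits remain
Read 2: bits[10:19] width=9 -> value=40 (bin 000101000); offset now 19 = byte 2 bit 3; 5 bits remain
Read 3: bits[19:20] width=1 -> value=1 (bin 1); offset now 20 = byte 2 bit 4; 4 bits remain
Read 4: bits[20:21] width=1 -> value=0 (bin 0); offset now 21 = byte 2 bit 5; 3 bits remain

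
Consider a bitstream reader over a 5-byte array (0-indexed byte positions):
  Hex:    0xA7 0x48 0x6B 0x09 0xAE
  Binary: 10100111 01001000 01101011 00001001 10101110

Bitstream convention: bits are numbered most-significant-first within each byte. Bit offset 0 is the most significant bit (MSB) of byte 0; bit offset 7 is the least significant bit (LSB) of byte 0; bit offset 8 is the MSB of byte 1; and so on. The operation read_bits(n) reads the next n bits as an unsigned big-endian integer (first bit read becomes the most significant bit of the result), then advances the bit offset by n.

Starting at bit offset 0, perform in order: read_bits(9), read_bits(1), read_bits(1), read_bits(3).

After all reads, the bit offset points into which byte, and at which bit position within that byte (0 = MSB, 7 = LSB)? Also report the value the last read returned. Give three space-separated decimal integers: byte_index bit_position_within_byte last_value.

Answer: 1 6 2

Derivation:
Read 1: bits[0:9] width=9 -> value=334 (bin 101001110); offset now 9 = byte 1 bit 1; 31 bits remain
Read 2: bits[9:10] width=1 -> value=1 (bin 1); offset now 10 = byte 1 bit 2; 30 bits remain
Read 3: bits[10:11] width=1 -> value=0 (bin 0); offset now 11 = byte 1 bit 3; 29 bits remain
Read 4: bits[11:14] width=3 -> value=2 (bin 010); offset now 14 = byte 1 bit 6; 26 bits remain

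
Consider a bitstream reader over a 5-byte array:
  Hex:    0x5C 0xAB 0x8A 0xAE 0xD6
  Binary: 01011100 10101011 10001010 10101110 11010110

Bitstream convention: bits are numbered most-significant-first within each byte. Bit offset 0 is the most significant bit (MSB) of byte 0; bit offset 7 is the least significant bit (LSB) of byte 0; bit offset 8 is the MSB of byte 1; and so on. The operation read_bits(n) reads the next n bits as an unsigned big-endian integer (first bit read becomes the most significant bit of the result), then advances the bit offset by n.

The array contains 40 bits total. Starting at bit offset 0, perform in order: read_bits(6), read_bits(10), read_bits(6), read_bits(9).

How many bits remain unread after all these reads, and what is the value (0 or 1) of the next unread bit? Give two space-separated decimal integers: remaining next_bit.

Answer: 9 0

Derivation:
Read 1: bits[0:6] width=6 -> value=23 (bin 010111); offset now 6 = byte 0 bit 6; 34 bits remain
Read 2: bits[6:16] width=10 -> value=171 (bin 0010101011); offset now 16 = byte 2 bit 0; 24 bits remain
Read 3: bits[16:22] width=6 -> value=34 (bin 100010); offset now 22 = byte 2 bit 6; 18 bits remain
Read 4: bits[22:31] width=9 -> value=343 (bin 101010111); offset now 31 = byte 3 bit 7; 9 bits remain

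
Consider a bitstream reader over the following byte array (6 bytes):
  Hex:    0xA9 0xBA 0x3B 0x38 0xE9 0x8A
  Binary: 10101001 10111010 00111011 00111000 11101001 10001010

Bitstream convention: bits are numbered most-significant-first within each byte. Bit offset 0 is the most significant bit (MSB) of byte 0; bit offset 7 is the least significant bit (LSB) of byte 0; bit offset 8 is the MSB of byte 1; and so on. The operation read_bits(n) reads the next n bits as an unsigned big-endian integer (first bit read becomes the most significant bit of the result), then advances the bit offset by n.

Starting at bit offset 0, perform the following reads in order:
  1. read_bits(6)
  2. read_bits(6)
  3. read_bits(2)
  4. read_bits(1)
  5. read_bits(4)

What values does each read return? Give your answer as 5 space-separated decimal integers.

Answer: 42 27 2 1 1

Derivation:
Read 1: bits[0:6] width=6 -> value=42 (bin 101010); offset now 6 = byte 0 bit 6; 42 bits remain
Read 2: bits[6:12] width=6 -> value=27 (bin 011011); offset now 12 = byte 1 bit 4; 36 bits remain
Read 3: bits[12:14] width=2 -> value=2 (bin 10); offset now 14 = byte 1 bit 6; 34 bits remain
Read 4: bits[14:15] width=1 -> value=1 (bin 1); offset now 15 = byte 1 bit 7; 33 bits remain
Read 5: bits[15:19] width=4 -> value=1 (bin 0001); offset now 19 = byte 2 bit 3; 29 bits remain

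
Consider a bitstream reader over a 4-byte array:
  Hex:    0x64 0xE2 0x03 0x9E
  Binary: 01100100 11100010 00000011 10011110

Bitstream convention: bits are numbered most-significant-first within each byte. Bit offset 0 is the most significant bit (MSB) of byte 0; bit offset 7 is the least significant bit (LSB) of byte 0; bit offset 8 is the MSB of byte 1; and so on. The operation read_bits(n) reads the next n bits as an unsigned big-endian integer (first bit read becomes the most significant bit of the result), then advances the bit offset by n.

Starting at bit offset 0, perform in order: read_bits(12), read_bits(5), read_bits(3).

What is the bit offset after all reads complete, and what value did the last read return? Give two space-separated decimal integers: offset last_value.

Read 1: bits[0:12] width=12 -> value=1614 (bin 011001001110); offset now 12 = byte 1 bit 4; 20 bits remain
Read 2: bits[12:17] width=5 -> value=4 (bin 00100); offset now 17 = byte 2 bit 1; 15 bits remain
Read 3: bits[17:20] width=3 -> value=0 (bin 000); offset now 20 = byte 2 bit 4; 12 bits remain

Answer: 20 0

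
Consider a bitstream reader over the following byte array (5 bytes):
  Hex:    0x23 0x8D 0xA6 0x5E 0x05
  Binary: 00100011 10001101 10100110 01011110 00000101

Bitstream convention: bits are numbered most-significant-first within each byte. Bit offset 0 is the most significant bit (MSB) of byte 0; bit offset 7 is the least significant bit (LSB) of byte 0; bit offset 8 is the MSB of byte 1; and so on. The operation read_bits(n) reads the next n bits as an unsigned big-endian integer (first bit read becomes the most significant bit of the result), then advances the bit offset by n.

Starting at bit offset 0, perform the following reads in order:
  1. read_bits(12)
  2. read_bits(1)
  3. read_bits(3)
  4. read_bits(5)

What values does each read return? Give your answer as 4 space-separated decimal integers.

Answer: 568 1 5 20

Derivation:
Read 1: bits[0:12] width=12 -> value=568 (bin 001000111000); offset now 12 = byte 1 bit 4; 28 bits remain
Read 2: bits[12:13] width=1 -> value=1 (bin 1); offset now 13 = byte 1 bit 5; 27 bits remain
Read 3: bits[13:16] width=3 -> value=5 (bin 101); offset now 16 = byte 2 bit 0; 24 bits remain
Read 4: bits[16:21] width=5 -> value=20 (bin 10100); offset now 21 = byte 2 bit 5; 19 bits remain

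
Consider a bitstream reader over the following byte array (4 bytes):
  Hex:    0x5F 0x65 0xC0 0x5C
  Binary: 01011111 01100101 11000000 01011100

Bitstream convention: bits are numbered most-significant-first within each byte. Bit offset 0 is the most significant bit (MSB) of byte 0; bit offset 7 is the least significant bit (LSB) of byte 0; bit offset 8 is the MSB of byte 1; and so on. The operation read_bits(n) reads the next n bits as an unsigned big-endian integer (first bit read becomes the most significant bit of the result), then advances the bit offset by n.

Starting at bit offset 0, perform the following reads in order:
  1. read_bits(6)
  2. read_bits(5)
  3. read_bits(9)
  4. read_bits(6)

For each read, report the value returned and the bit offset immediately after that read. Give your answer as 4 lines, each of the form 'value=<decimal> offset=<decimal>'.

Read 1: bits[0:6] width=6 -> value=23 (bin 010111); offset now 6 = byte 0 bit 6; 26 bits remain
Read 2: bits[6:11] width=5 -> value=27 (bin 11011); offset now 11 = byte 1 bit 3; 21 bits remain
Read 3: bits[11:20] width=9 -> value=92 (bin 001011100); offset now 20 = byte 2 bit 4; 12 bits remain
Read 4: bits[20:26] width=6 -> value=1 (bin 000001); offset now 26 = byte 3 bit 2; 6 bits remain

Answer: value=23 offset=6
value=27 offset=11
value=92 offset=20
value=1 offset=26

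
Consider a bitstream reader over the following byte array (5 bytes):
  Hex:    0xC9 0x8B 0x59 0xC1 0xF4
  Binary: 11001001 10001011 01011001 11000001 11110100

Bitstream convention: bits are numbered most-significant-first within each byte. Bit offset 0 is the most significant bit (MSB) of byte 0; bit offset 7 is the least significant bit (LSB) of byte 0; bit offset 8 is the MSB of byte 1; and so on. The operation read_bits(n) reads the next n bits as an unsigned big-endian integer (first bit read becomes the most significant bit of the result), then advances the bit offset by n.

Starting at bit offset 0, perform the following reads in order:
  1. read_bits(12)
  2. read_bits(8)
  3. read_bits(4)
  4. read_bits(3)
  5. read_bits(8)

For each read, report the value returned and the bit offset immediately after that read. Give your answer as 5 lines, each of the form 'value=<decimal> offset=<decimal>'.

Answer: value=3224 offset=12
value=181 offset=20
value=9 offset=24
value=6 offset=27
value=15 offset=35

Derivation:
Read 1: bits[0:12] width=12 -> value=3224 (bin 110010011000); offset now 12 = byte 1 bit 4; 28 bits remain
Read 2: bits[12:20] width=8 -> value=181 (bin 10110101); offset now 20 = byte 2 bit 4; 20 bits remain
Read 3: bits[20:24] width=4 -> value=9 (bin 1001); offset now 24 = byte 3 bit 0; 16 bits remain
Read 4: bits[24:27] width=3 -> value=6 (bin 110); offset now 27 = byte 3 bit 3; 13 bits remain
Read 5: bits[27:35] width=8 -> value=15 (bin 00001111); offset now 35 = byte 4 bit 3; 5 bits remain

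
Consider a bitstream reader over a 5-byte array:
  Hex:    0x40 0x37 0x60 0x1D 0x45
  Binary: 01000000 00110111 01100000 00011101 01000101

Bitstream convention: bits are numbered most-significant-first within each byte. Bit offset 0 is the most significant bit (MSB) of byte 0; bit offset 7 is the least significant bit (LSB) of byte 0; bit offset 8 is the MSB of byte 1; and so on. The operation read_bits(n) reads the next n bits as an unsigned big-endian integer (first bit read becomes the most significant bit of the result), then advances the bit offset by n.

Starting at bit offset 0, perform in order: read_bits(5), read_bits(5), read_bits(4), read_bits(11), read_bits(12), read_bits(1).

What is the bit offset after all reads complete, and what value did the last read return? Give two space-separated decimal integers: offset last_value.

Answer: 38 1

Derivation:
Read 1: bits[0:5] width=5 -> value=8 (bin 01000); offset now 5 = byte 0 bit 5; 35 bits remain
Read 2: bits[5:10] width=5 -> value=0 (bin 00000); offset now 10 = byte 1 bit 2; 30 bits remain
Read 3: bits[10:14] width=4 -> value=13 (bin 1101); offset now 14 = byte 1 bit 6; 26 bits remain
Read 4: bits[14:25] width=11 -> value=1728 (bin 11011000000); offset now 25 = byte 3 bit 1; 15 bits remain
Read 5: bits[25:37] width=12 -> value=936 (bin 001110101000); offset now 37 = byte 4 bit 5; 3 bits remain
Read 6: bits[37:38] width=1 -> value=1 (bin 1); offset now 38 = byte 4 bit 6; 2 bits remain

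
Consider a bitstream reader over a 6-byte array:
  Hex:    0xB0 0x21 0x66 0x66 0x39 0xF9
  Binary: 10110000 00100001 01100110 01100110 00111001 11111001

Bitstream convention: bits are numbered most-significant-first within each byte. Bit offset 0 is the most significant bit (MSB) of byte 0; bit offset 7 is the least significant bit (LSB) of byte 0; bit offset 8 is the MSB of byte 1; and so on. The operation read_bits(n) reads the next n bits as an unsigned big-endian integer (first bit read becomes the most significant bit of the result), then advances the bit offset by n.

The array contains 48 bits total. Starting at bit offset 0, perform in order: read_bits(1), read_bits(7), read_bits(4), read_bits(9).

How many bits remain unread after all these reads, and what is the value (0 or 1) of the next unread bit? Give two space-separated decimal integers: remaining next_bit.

Read 1: bits[0:1] width=1 -> value=1 (bin 1); offset now 1 = byte 0 bit 1; 47 bits remain
Read 2: bits[1:8] width=7 -> value=48 (bin 0110000); offset now 8 = byte 1 bit 0; 40 bits remain
Read 3: bits[8:12] width=4 -> value=2 (bin 0010); offset now 12 = byte 1 bit 4; 36 bits remain
Read 4: bits[12:21] width=9 -> value=44 (bin 000101100); offset now 21 = byte 2 bit 5; 27 bits remain

Answer: 27 1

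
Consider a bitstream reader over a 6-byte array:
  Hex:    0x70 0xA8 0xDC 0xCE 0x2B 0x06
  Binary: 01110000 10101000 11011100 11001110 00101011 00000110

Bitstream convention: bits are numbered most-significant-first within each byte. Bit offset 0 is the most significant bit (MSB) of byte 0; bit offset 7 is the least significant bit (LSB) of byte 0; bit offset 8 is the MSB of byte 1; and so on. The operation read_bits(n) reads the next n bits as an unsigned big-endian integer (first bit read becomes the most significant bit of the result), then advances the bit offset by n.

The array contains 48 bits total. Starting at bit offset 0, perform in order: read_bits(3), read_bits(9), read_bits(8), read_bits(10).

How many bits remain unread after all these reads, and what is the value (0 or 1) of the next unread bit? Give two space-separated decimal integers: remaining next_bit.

Read 1: bits[0:3] width=3 -> value=3 (bin 011); offset now 3 = byte 0 bit 3; 45 bits remain
Read 2: bits[3:12] width=9 -> value=266 (bin 100001010); offset now 12 = byte 1 bit 4; 36 bits remain
Read 3: bits[12:20] width=8 -> value=141 (bin 10001101); offset now 20 = byte 2 bit 4; 28 bits remain
Read 4: bits[20:30] width=10 -> value=819 (bin 1100110011); offset now 30 = byte 3 bit 6; 18 bits remain

Answer: 18 1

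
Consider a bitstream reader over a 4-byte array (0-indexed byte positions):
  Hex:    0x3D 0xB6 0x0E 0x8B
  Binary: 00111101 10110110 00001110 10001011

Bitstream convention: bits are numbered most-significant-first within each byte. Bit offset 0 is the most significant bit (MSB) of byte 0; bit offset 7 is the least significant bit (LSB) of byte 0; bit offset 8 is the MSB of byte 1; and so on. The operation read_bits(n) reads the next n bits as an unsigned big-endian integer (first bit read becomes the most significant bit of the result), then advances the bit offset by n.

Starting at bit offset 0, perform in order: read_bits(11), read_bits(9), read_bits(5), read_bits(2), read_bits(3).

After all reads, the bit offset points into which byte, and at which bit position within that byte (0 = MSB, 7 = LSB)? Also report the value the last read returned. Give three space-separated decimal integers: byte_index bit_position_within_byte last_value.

Read 1: bits[0:11] width=11 -> value=493 (bin 00111101101); offset now 11 = byte 1 bit 3; 21 bits remain
Read 2: bits[11:20] width=9 -> value=352 (bin 101100000); offset now 20 = byte 2 bit 4; 12 bits remain
Read 3: bits[20:25] width=5 -> value=29 (bin 11101); offset now 25 = byte 3 bit 1; 7 bits remain
Read 4: bits[25:27] width=2 -> value=0 (bin 00); offset now 27 = byte 3 bit 3; 5 bits remain
Read 5: bits[27:30] width=3 -> value=2 (bin 010); offset now 30 = byte 3 bit 6; 2 bits remain

Answer: 3 6 2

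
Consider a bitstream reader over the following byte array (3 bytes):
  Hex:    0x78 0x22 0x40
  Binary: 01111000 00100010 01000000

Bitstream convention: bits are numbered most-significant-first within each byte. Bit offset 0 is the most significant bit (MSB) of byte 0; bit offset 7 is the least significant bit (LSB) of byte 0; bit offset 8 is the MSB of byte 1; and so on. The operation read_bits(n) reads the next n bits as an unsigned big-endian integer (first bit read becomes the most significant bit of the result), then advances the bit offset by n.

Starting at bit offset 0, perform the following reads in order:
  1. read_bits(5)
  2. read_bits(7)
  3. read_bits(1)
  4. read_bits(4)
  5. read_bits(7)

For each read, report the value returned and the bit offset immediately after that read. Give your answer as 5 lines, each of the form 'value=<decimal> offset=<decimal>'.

Read 1: bits[0:5] width=5 -> value=15 (bin 01111); offset now 5 = byte 0 bit 5; 19 bits remain
Read 2: bits[5:12] width=7 -> value=2 (bin 0000010); offset now 12 = byte 1 bit 4; 12 bits remain
Read 3: bits[12:13] width=1 -> value=0 (bin 0); offset now 13 = byte 1 bit 5; 11 bits remain
Read 4: bits[13:17] width=4 -> value=4 (bin 0100); offset now 17 = byte 2 bit 1; 7 bits remain
Read 5: bits[17:24] width=7 -> value=64 (bin 1000000); offset now 24 = byte 3 bit 0; 0 bits remain

Answer: value=15 offset=5
value=2 offset=12
value=0 offset=13
value=4 offset=17
value=64 offset=24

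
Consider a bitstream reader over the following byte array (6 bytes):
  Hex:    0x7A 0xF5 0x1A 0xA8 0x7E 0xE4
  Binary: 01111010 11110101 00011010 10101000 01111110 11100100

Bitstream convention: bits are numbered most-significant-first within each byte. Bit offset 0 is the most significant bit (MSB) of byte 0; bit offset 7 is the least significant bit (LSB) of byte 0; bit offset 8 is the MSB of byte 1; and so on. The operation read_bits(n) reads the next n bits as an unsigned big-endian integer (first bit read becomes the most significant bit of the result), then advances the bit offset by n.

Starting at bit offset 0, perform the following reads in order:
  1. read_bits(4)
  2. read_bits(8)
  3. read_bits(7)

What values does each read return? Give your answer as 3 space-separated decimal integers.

Answer: 7 175 40

Derivation:
Read 1: bits[0:4] width=4 -> value=7 (bin 0111); offset now 4 = byte 0 bit 4; 44 bits remain
Read 2: bits[4:12] width=8 -> value=175 (bin 10101111); offset now 12 = byte 1 bit 4; 36 bits remain
Read 3: bits[12:19] width=7 -> value=40 (bin 0101000); offset now 19 = byte 2 bit 3; 29 bits remain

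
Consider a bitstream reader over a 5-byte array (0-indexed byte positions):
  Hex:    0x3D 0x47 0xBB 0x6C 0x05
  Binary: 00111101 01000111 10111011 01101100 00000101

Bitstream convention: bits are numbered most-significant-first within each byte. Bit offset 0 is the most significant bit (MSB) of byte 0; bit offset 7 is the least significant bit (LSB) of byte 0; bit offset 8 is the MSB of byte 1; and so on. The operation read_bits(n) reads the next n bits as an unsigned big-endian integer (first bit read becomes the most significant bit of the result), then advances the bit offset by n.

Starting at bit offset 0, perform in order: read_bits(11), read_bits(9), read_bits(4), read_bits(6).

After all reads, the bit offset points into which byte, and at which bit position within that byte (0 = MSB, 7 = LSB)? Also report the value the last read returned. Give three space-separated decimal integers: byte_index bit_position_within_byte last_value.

Read 1: bits[0:11] width=11 -> value=490 (bin 00111101010); offset now 11 = byte 1 bit 3; 29 bits remain
Read 2: bits[11:20] width=9 -> value=123 (bin 001111011); offset now 20 = byte 2 bit 4; 20 bits remain
Read 3: bits[20:24] width=4 -> value=11 (bin 1011); offset now 24 = byte 3 bit 0; 16 bits remain
Read 4: bits[24:30] width=6 -> value=27 (bin 011011); offset now 30 = byte 3 bit 6; 10 bits remain

Answer: 3 6 27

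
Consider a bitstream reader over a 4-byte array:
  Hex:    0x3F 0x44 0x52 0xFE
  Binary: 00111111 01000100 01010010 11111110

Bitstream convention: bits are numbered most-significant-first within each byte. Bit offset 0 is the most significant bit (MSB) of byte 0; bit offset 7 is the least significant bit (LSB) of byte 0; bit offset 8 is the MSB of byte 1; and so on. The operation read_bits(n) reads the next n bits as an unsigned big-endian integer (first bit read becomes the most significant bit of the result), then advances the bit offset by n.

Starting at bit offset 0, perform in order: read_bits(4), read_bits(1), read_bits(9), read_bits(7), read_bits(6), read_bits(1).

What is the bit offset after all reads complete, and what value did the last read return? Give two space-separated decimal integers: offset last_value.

Answer: 28 1

Derivation:
Read 1: bits[0:4] width=4 -> value=3 (bin 0011); offset now 4 = byte 0 bit 4; 28 bits remain
Read 2: bits[4:5] width=1 -> value=1 (bin 1); offset now 5 = byte 0 bit 5; 27 bits remain
Read 3: bits[5:14] width=9 -> value=465 (bin 111010001); offset now 14 = byte 1 bit 6; 18 bits remain
Read 4: bits[14:21] width=7 -> value=10 (bin 0001010); offset now 21 = byte 2 bit 5; 11 bits remain
Read 5: bits[21:27] width=6 -> value=23 (bin 010111); offset now 27 = byte 3 bit 3; 5 bits remain
Read 6: bits[27:28] width=1 -> value=1 (bin 1); offset now 28 = byte 3 bit 4; 4 bits remain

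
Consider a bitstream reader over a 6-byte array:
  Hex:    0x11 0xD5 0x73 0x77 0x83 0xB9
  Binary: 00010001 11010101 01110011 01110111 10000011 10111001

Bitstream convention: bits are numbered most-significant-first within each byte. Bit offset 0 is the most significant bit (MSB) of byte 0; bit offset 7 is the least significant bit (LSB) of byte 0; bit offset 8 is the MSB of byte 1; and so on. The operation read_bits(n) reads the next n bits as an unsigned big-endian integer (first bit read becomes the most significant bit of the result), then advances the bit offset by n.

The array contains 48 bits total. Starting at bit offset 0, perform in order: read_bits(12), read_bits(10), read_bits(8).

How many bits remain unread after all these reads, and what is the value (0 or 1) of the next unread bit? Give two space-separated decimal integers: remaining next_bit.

Answer: 18 1

Derivation:
Read 1: bits[0:12] width=12 -> value=285 (bin 000100011101); offset now 12 = byte 1 bit 4; 36 bits remain
Read 2: bits[12:22] width=10 -> value=348 (bin 0101011100); offset now 22 = byte 2 bit 6; 26 bits remain
Read 3: bits[22:30] width=8 -> value=221 (bin 11011101); offset now 30 = byte 3 bit 6; 18 bits remain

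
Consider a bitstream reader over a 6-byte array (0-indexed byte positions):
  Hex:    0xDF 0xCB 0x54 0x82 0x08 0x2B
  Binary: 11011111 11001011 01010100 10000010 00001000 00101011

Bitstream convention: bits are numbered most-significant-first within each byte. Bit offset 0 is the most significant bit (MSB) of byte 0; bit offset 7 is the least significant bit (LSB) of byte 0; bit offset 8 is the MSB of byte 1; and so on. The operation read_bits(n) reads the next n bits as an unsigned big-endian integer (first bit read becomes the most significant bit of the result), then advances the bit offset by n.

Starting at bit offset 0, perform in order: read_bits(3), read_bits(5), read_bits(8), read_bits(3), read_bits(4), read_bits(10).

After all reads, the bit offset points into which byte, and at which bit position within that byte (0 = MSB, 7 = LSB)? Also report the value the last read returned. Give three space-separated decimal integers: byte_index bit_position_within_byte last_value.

Answer: 4 1 260

Derivation:
Read 1: bits[0:3] width=3 -> value=6 (bin 110); offset now 3 = byte 0 bit 3; 45 bits remain
Read 2: bits[3:8] width=5 -> value=31 (bin 11111); offset now 8 = byte 1 bit 0; 40 bits remain
Read 3: bits[8:16] width=8 -> value=203 (bin 11001011); offset now 16 = byte 2 bit 0; 32 bits remain
Read 4: bits[16:19] width=3 -> value=2 (bin 010); offset now 19 = byte 2 bit 3; 29 bits remain
Read 5: bits[19:23] width=4 -> value=10 (bin 1010); offset now 23 = byte 2 bit 7; 25 bits remain
Read 6: bits[23:33] width=10 -> value=260 (bin 0100000100); offset now 33 = byte 4 bit 1; 15 bits remain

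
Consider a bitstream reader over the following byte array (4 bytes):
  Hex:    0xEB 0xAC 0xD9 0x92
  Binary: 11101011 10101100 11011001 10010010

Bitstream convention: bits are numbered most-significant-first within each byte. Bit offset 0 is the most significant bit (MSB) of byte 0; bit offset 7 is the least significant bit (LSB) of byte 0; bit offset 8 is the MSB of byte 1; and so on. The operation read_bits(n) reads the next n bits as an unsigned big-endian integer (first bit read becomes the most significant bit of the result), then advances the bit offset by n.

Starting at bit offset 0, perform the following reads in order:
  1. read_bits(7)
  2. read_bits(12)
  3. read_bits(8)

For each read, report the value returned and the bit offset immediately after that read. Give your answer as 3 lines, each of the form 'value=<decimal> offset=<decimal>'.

Answer: value=117 offset=7
value=3430 offset=19
value=204 offset=27

Derivation:
Read 1: bits[0:7] width=7 -> value=117 (bin 1110101); offset now 7 = byte 0 bit 7; 25 bits remain
Read 2: bits[7:19] width=12 -> value=3430 (bin 110101100110); offset now 19 = byte 2 bit 3; 13 bits remain
Read 3: bits[19:27] width=8 -> value=204 (bin 11001100); offset now 27 = byte 3 bit 3; 5 bits remain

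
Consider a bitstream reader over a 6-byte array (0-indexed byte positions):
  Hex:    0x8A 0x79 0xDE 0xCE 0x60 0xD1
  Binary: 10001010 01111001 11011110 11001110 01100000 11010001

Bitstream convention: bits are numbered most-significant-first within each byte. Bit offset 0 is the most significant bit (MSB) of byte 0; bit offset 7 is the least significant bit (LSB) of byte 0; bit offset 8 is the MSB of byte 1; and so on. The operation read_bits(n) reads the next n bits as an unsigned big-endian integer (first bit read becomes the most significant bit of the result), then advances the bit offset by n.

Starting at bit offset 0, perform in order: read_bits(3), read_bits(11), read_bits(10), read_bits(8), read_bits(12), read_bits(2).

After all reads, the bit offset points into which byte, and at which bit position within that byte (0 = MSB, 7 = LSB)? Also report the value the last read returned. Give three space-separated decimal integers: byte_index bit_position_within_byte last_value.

Read 1: bits[0:3] width=3 -> value=4 (bin 100); offset now 3 = byte 0 bit 3; 45 bits remain
Read 2: bits[3:14] width=11 -> value=670 (bin 01010011110); offset now 14 = byte 1 bit 6; 34 bits remain
Read 3: bits[14:24] width=10 -> value=478 (bin 0111011110); offset now 24 = byte 3 bit 0; 24 bits remain
Read 4: bits[24:32] width=8 -> value=206 (bin 11001110); offset now 32 = byte 4 bit 0; 16 bits remain
Read 5: bits[32:44] width=12 -> value=1549 (bin 011000001101); offset now 44 = byte 5 bit 4; 4 bits remain
Read 6: bits[44:46] width=2 -> value=0 (bin 00); offset now 46 = byte 5 bit 6; 2 bits remain

Answer: 5 6 0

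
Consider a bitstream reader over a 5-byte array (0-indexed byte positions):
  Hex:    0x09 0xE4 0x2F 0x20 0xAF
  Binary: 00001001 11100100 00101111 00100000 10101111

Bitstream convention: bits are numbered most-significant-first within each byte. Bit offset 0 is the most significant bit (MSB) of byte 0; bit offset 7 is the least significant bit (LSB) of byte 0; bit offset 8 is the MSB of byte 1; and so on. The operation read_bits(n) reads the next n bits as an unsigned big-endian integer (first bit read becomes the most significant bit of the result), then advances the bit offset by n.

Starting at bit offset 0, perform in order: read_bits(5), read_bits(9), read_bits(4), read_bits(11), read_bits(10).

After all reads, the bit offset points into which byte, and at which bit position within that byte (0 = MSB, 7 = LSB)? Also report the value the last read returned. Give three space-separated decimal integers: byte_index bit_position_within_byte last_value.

Read 1: bits[0:5] width=5 -> value=1 (bin 00001); offset now 5 = byte 0 bit 5; 35 bits remain
Read 2: bits[5:14] width=9 -> value=121 (bin 001111001); offset now 14 = byte 1 bit 6; 26 bits remain
Read 3: bits[14:18] width=4 -> value=0 (bin 0000); offset now 18 = byte 2 bit 2; 22 bits remain
Read 4: bits[18:29] width=11 -> value=1508 (bin 10111100100); offset now 29 = byte 3 bit 5; 11 bits remain
Read 5: bits[29:39] width=10 -> value=87 (bin 0001010111); offset now 39 = byte 4 bit 7; 1 bits remain

Answer: 4 7 87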